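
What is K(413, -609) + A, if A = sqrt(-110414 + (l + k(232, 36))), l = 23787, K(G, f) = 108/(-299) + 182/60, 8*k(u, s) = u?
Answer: 23969/8970 + 3*I*sqrt(9622) ≈ 2.6721 + 294.28*I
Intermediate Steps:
k(u, s) = u/8
K(G, f) = 23969/8970 (K(G, f) = 108*(-1/299) + 182*(1/60) = -108/299 + 91/30 = 23969/8970)
A = 3*I*sqrt(9622) (A = sqrt(-110414 + (23787 + (1/8)*232)) = sqrt(-110414 + (23787 + 29)) = sqrt(-110414 + 23816) = sqrt(-86598) = 3*I*sqrt(9622) ≈ 294.28*I)
K(413, -609) + A = 23969/8970 + 3*I*sqrt(9622)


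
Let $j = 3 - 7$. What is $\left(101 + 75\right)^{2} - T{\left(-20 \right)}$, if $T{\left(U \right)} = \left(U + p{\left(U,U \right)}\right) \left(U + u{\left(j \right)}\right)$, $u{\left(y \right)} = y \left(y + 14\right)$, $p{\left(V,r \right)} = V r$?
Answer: $53776$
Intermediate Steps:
$j = -4$ ($j = 3 - 7 = -4$)
$u{\left(y \right)} = y \left(14 + y\right)$
$T{\left(U \right)} = \left(-40 + U\right) \left(U + U^{2}\right)$ ($T{\left(U \right)} = \left(U + U U\right) \left(U - 4 \left(14 - 4\right)\right) = \left(U + U^{2}\right) \left(U - 40\right) = \left(U + U^{2}\right) \left(-40 + U\right) = \left(-40 + U\right) \left(U + U^{2}\right)$)
$\left(101 + 75\right)^{2} - T{\left(-20 \right)} = \left(101 + 75\right)^{2} - - 20 \left(-40 + \left(-20\right)^{2} - -780\right) = 176^{2} - - 20 \left(-40 + 400 + 780\right) = 30976 - \left(-20\right) 1140 = 30976 - -22800 = 30976 + 22800 = 53776$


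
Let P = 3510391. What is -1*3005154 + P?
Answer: 505237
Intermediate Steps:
-1*3005154 + P = -1*3005154 + 3510391 = -3005154 + 3510391 = 505237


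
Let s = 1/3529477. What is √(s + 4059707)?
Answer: 2*√12643153521454616370/3529477 ≈ 2014.9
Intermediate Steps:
s = 1/3529477 ≈ 2.8333e-7
√(s + 4059707) = √(1/3529477 + 4059707) = √(14328642483240/3529477) = 2*√12643153521454616370/3529477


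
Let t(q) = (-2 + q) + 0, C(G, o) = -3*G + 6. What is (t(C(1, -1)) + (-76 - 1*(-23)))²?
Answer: 2704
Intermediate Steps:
C(G, o) = 6 - 3*G
t(q) = -2 + q
(t(C(1, -1)) + (-76 - 1*(-23)))² = ((-2 + (6 - 3*1)) + (-76 - 1*(-23)))² = ((-2 + (6 - 3)) + (-76 + 23))² = ((-2 + 3) - 53)² = (1 - 53)² = (-52)² = 2704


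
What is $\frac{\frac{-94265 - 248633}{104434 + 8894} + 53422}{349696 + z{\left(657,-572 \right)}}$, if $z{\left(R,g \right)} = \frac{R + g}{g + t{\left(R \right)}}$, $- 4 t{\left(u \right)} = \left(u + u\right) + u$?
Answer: $\frac{12891706620581}{84392807413536} \approx 0.15276$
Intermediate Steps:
$t{\left(u \right)} = - \frac{3 u}{4}$ ($t{\left(u \right)} = - \frac{\left(u + u\right) + u}{4} = - \frac{2 u + u}{4} = - \frac{3 u}{4}$)
$z{\left(R,g \right)} = \frac{R + g}{g - \frac{3 R}{4}}$
$\frac{\frac{-94265 - 248633}{104434 + 8894} + 53422}{349696 + z{\left(657,-572 \right)}} = \frac{\frac{-94265 - 248633}{104434 + 8894} + 53422}{349696 + \frac{4 \left(657 - 572\right)}{\left(-3\right) 657 + 4 \left(-572\right)}} = \frac{- \frac{342898}{113328} + 53422}{349696 + 4 \frac{1}{-1971 - 2288} \cdot 85} = \frac{\left(-342898\right) \frac{1}{113328} + 53422}{349696 + 4 \frac{1}{-4259} \cdot 85} = \frac{- \frac{171449}{56664} + 53422}{349696 + 4 \left(- \frac{1}{4259}\right) 85} = \frac{3026932759}{56664 \left(349696 - \frac{340}{4259}\right)} = \frac{3026932759}{56664 \cdot \frac{1489354924}{4259}} = \frac{3026932759}{56664} \cdot \frac{4259}{1489354924} = \frac{12891706620581}{84392807413536}$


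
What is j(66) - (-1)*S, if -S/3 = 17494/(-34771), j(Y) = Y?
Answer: 2347368/34771 ≈ 67.509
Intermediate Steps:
S = 52482/34771 (S = -52482/(-34771) = -52482*(-1)/34771 = -3*(-17494/34771) = 52482/34771 ≈ 1.5094)
j(66) - (-1)*S = 66 - (-1)*52482/34771 = 66 - 1*(-52482/34771) = 66 + 52482/34771 = 2347368/34771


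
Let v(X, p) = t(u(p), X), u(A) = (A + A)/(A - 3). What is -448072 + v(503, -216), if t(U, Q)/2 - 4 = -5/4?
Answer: -896133/2 ≈ -4.4807e+5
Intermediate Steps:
u(A) = 2*A/(-3 + A) (u(A) = (2*A)/(-3 + A) = 2*A/(-3 + A))
t(U, Q) = 11/2 (t(U, Q) = 8 + 2*(-5/4) = 8 - 5/2 = 11/2)
v(X, p) = 11/2
-448072 + v(503, -216) = -448072 + 11/2 = -896133/2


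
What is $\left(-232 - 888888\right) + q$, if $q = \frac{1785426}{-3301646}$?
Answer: $- \frac{1467780638473}{1650823} \approx -8.8912 \cdot 10^{5}$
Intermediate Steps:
$q = - \frac{892713}{1650823}$ ($q = 1785426 \left(- \frac{1}{3301646}\right) = - \frac{892713}{1650823} \approx -0.54077$)
$\left(-232 - 888888\right) + q = \left(-232 - 888888\right) - \frac{892713}{1650823} = -889120 - \frac{892713}{1650823} = - \frac{1467780638473}{1650823}$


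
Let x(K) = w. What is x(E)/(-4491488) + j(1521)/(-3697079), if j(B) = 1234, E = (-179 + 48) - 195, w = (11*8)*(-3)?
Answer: -570808417/2075673245444 ≈ -0.00027500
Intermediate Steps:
w = -264 (w = 88*(-3) = -264)
E = -326 (E = -131 - 195 = -326)
x(K) = -264
x(E)/(-4491488) + j(1521)/(-3697079) = -264/(-4491488) + 1234/(-3697079) = -264*(-1/4491488) + 1234*(-1/3697079) = 33/561436 - 1234/3697079 = -570808417/2075673245444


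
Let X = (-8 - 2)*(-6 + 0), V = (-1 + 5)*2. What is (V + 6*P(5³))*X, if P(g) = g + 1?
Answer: 45840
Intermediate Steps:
V = 8 (V = 4*2 = 8)
P(g) = 1 + g
X = 60 (X = -10*(-6) = 60)
(V + 6*P(5³))*X = (8 + 6*(1 + 5³))*60 = (8 + 6*(1 + 125))*60 = (8 + 6*126)*60 = (8 + 756)*60 = 764*60 = 45840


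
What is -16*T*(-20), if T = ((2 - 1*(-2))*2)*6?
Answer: 15360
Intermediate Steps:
T = 48 (T = ((2 + 2)*2)*6 = (4*2)*6 = 8*6 = 48)
-16*T*(-20) = -16*48*(-20) = -768*(-20) = 15360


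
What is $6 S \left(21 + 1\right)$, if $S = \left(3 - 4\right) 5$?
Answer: $-660$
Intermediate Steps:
$S = -5$ ($S = \left(-1\right) 5 = -5$)
$6 S \left(21 + 1\right) = 6 \left(-5\right) \left(21 + 1\right) = \left(-30\right) 22 = -660$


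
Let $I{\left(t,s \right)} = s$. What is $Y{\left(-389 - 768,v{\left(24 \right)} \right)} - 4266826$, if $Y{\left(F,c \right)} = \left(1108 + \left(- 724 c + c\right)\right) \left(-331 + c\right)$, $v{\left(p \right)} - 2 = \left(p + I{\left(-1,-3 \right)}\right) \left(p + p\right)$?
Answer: $-499340664$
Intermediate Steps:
$v{\left(p \right)} = 2 + 2 p \left(-3 + p\right)$ ($v{\left(p \right)} = 2 + \left(p - 3\right) \left(p + p\right) = 2 + \left(-3 + p\right) 2 p = 2 + 2 p \left(-3 + p\right)$)
$Y{\left(F,c \right)} = \left(-331 + c\right) \left(1108 - 723 c\right)$ ($Y{\left(F,c \right)} = \left(1108 - 723 c\right) \left(-331 + c\right) = \left(-331 + c\right) \left(1108 - 723 c\right)$)
$Y{\left(-389 - 768,v{\left(24 \right)} \right)} - 4266826 = \left(-366748 - 723 \left(2 - 144 + 2 \cdot 24^{2}\right)^{2} + 240421 \left(2 - 144 + 2 \cdot 24^{2}\right)\right) - 4266826 = \left(-366748 - 723 \left(2 - 144 + 2 \cdot 576\right)^{2} + 240421 \left(2 - 144 + 2 \cdot 576\right)\right) - 4266826 = \left(-366748 - 723 \left(2 - 144 + 1152\right)^{2} + 240421 \left(2 - 144 + 1152\right)\right) - 4266826 = \left(-366748 - 723 \cdot 1010^{2} + 240421 \cdot 1010\right) - 4266826 = \left(-366748 - 737532300 + 242825210\right) - 4266826 = -495073838 - 4266826 = -499340664$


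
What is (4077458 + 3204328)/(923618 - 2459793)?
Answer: -7281786/1536175 ≈ -4.7402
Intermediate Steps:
(4077458 + 3204328)/(923618 - 2459793) = 7281786/(-1536175) = 7281786*(-1/1536175) = -7281786/1536175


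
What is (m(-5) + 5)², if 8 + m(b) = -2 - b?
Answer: 0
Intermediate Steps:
m(b) = -10 - b (m(b) = -8 + (-2 - b) = -10 - b)
(m(-5) + 5)² = ((-10 - 1*(-5)) + 5)² = ((-10 + 5) + 5)² = (-5 + 5)² = 0² = 0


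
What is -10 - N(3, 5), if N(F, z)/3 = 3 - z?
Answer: -4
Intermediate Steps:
N(F, z) = 9 - 3*z (N(F, z) = 3*(3 - z) = 9 - 3*z)
-10 - N(3, 5) = -10 - (9 - 3*5) = -10 - (9 - 15) = -10 - 1*(-6) = -10 + 6 = -4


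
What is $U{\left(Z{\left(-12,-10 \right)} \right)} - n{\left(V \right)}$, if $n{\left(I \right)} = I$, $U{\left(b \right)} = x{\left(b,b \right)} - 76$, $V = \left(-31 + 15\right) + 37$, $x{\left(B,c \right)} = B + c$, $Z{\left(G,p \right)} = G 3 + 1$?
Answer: $-167$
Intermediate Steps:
$Z{\left(G,p \right)} = 1 + 3 G$ ($Z{\left(G,p \right)} = 3 G + 1 = 1 + 3 G$)
$V = 21$ ($V = -16 + 37 = 21$)
$U{\left(b \right)} = -76 + 2 b$ ($U{\left(b \right)} = \left(b + b\right) - 76 = 2 b - 76 = -76 + 2 b$)
$U{\left(Z{\left(-12,-10 \right)} \right)} - n{\left(V \right)} = \left(-76 + 2 \left(1 + 3 \left(-12\right)\right)\right) - 21 = \left(-76 + 2 \left(1 - 36\right)\right) - 21 = \left(-76 + 2 \left(-35\right)\right) - 21 = \left(-76 - 70\right) - 21 = -146 - 21 = -167$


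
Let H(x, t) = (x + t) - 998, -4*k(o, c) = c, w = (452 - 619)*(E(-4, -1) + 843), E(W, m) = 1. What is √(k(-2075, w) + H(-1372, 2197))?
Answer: 6*√974 ≈ 187.25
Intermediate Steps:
w = -140948 (w = (452 - 619)*(1 + 843) = -167*844 = -140948)
k(o, c) = -c/4
H(x, t) = -998 + t + x (H(x, t) = (t + x) - 998 = -998 + t + x)
√(k(-2075, w) + H(-1372, 2197)) = √(-¼*(-140948) + (-998 + 2197 - 1372)) = √(35237 - 173) = √35064 = 6*√974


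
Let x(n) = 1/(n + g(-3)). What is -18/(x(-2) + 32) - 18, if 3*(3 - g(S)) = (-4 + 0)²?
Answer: -7668/413 ≈ -18.567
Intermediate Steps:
g(S) = -7/3 (g(S) = 3 - (-4 + 0)²/3 = 3 - ⅓*(-4)² = 3 - ⅓*16 = 3 - 16/3 = -7/3)
x(n) = 1/(-7/3 + n) (x(n) = 1/(n - 7/3) = 1/(-7/3 + n))
-18/(x(-2) + 32) - 18 = -18/(3/(-7 + 3*(-2)) + 32) - 18 = -18/(3/(-7 - 6) + 32) - 18 = -18/(3/(-13) + 32) - 18 = -18/(3*(-1/13) + 32) - 18 = -18/(-3/13 + 32) - 18 = -18/(413/13) - 18 = (13/413)*(-18) - 18 = -234/413 - 18 = -7668/413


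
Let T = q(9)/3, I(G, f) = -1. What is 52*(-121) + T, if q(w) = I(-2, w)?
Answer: -18877/3 ≈ -6292.3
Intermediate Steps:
q(w) = -1
T = -⅓ (T = -1/3 = -1*⅓ = -⅓ ≈ -0.33333)
52*(-121) + T = 52*(-121) - ⅓ = -6292 - ⅓ = -18877/3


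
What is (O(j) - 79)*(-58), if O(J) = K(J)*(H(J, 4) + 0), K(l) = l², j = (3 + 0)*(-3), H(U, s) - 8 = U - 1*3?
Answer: 23374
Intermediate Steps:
H(U, s) = 5 + U (H(U, s) = 8 + (U - 1*3) = 8 + (U - 3) = 8 + (-3 + U) = 5 + U)
j = -9 (j = 3*(-3) = -9)
O(J) = J²*(5 + J) (O(J) = J²*((5 + J) + 0) = J²*(5 + J))
(O(j) - 79)*(-58) = ((-9)²*(5 - 9) - 79)*(-58) = (81*(-4) - 79)*(-58) = (-324 - 79)*(-58) = -403*(-58) = 23374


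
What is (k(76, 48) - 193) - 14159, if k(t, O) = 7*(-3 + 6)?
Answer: -14331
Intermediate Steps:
k(t, O) = 21 (k(t, O) = 7*3 = 21)
(k(76, 48) - 193) - 14159 = (21 - 193) - 14159 = -172 - 14159 = -14331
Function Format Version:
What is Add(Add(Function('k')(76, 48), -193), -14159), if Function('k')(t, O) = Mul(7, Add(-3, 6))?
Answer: -14331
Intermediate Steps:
Function('k')(t, O) = 21 (Function('k')(t, O) = Mul(7, 3) = 21)
Add(Add(Function('k')(76, 48), -193), -14159) = Add(Add(21, -193), -14159) = Add(-172, -14159) = -14331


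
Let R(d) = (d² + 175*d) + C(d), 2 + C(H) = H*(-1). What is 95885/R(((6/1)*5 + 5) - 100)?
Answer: -95885/7087 ≈ -13.530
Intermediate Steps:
C(H) = -2 - H (C(H) = -2 + H*(-1) = -2 - H)
R(d) = -2 + d² + 174*d (R(d) = (d² + 175*d) + (-2 - d) = -2 + d² + 174*d)
95885/R(((6/1)*5 + 5) - 100) = 95885/(-2 + (((6/1)*5 + 5) - 100)² + 174*(((6/1)*5 + 5) - 100)) = 95885/(-2 + (((6*1)*5 + 5) - 100)² + 174*(((6*1)*5 + 5) - 100)) = 95885/(-2 + ((6*5 + 5) - 100)² + 174*((6*5 + 5) - 100)) = 95885/(-2 + ((30 + 5) - 100)² + 174*((30 + 5) - 100)) = 95885/(-2 + (35 - 100)² + 174*(35 - 100)) = 95885/(-2 + (-65)² + 174*(-65)) = 95885/(-2 + 4225 - 11310) = 95885/(-7087) = 95885*(-1/7087) = -95885/7087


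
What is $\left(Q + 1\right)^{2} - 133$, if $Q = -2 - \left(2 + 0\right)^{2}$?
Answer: $-108$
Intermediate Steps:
$Q = -6$ ($Q = -2 - 2^{2} = -2 - 4 = -6$)
$\left(Q + 1\right)^{2} - 133 = \left(-6 + 1\right)^{2} - 133 = \left(-5\right)^{2} - 133 = 25 - 133 = -108$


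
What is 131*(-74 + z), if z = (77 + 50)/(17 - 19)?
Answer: -36025/2 ≈ -18013.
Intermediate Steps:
z = -127/2 (z = 127/(-2) = 127*(-1/2) = -127/2 ≈ -63.500)
131*(-74 + z) = 131*(-74 - 127/2) = 131*(-275/2) = -36025/2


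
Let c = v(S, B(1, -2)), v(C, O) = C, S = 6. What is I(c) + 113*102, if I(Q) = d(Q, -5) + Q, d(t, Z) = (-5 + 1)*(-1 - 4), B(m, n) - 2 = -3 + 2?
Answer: 11552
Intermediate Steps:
B(m, n) = 1 (B(m, n) = 2 + (-3 + 2) = 2 - 1 = 1)
d(t, Z) = 20 (d(t, Z) = -4*(-5) = 20)
c = 6
I(Q) = 20 + Q
I(c) + 113*102 = (20 + 6) + 113*102 = 26 + 11526 = 11552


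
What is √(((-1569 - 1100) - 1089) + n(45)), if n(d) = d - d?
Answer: I*√3758 ≈ 61.303*I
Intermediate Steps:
n(d) = 0
√(((-1569 - 1100) - 1089) + n(45)) = √(((-1569 - 1100) - 1089) + 0) = √((-2669 - 1089) + 0) = √(-3758 + 0) = √(-3758) = I*√3758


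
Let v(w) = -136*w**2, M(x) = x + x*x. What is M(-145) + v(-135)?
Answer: -2457720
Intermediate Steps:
M(x) = x + x**2
M(-145) + v(-135) = -145*(1 - 145) - 136*(-135)**2 = -145*(-144) - 136*18225 = 20880 - 2478600 = -2457720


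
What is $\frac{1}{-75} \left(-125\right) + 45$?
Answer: $\frac{140}{3} \approx 46.667$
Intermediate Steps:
$\frac{1}{-75} \left(-125\right) + 45 = \left(- \frac{1}{75}\right) \left(-125\right) + 45 = \frac{5}{3} + 45 = \frac{140}{3}$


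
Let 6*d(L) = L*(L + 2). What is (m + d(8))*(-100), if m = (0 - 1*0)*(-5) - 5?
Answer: -2500/3 ≈ -833.33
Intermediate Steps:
d(L) = L*(2 + L)/6 (d(L) = (L*(L + 2))/6 = (L*(2 + L))/6 = L*(2 + L)/6)
m = -5 (m = (0 + 0)*(-5) - 5 = 0*(-5) - 5 = 0 - 5 = -5)
(m + d(8))*(-100) = (-5 + (1/6)*8*(2 + 8))*(-100) = (-5 + (1/6)*8*10)*(-100) = (-5 + 40/3)*(-100) = (25/3)*(-100) = -2500/3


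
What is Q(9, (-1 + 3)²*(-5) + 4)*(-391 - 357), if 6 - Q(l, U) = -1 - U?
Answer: 6732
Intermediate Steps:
Q(l, U) = 7 + U (Q(l, U) = 6 - (-1 - U) = 6 + (1 + U) = 7 + U)
Q(9, (-1 + 3)²*(-5) + 4)*(-391 - 357) = (7 + ((-1 + 3)²*(-5) + 4))*(-391 - 357) = (7 + (2²*(-5) + 4))*(-748) = (7 + (4*(-5) + 4))*(-748) = (7 + (-20 + 4))*(-748) = (7 - 16)*(-748) = -9*(-748) = 6732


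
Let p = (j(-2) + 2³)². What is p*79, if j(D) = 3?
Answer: 9559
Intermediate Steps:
p = 121 (p = (3 + 2³)² = (3 + 8)² = 11² = 121)
p*79 = 121*79 = 9559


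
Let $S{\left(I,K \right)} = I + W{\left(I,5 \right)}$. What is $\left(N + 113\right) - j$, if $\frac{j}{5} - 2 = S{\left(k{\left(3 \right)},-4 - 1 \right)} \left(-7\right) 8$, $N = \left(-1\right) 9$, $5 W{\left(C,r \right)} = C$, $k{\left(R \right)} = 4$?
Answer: $1438$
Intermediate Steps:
$W{\left(C,r \right)} = \frac{C}{5}$
$S{\left(I,K \right)} = \frac{6 I}{5}$ ($S{\left(I,K \right)} = I + \frac{I}{5} = \frac{6 I}{5}$)
$N = -9$
$j = -1334$ ($j = 10 + 5 \cdot \frac{6}{5} \cdot 4 \left(-7\right) 8 = 10 + 5 \cdot \frac{24}{5} \left(-7\right) 8 = 10 + 5 \left(\left(- \frac{168}{5}\right) 8\right) = 10 + 5 \left(- \frac{1344}{5}\right) = 10 - 1344 = -1334$)
$\left(N + 113\right) - j = \left(-9 + 113\right) - -1334 = 104 + 1334 = 1438$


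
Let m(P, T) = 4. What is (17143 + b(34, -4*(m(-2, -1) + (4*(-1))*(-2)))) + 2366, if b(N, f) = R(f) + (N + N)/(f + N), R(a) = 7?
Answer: 136578/7 ≈ 19511.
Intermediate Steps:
b(N, f) = 7 + 2*N/(N + f) (b(N, f) = 7 + (N + N)/(f + N) = 7 + (2*N)/(N + f) = 7 + 2*N/(N + f))
(17143 + b(34, -4*(m(-2, -1) + (4*(-1))*(-2)))) + 2366 = (17143 + (7*(-4*(4 + (4*(-1))*(-2))) + 9*34)/(34 - 4*(4 + (4*(-1))*(-2)))) + 2366 = (17143 + (7*(-4*(4 - 4*(-2))) + 306)/(34 - 4*(4 - 4*(-2)))) + 2366 = (17143 + (7*(-4*(4 + 8)) + 306)/(34 - 4*(4 + 8))) + 2366 = (17143 + (7*(-4*12) + 306)/(34 - 4*12)) + 2366 = (17143 + (7*(-48) + 306)/(34 - 48)) + 2366 = (17143 + (-336 + 306)/(-14)) + 2366 = (17143 - 1/14*(-30)) + 2366 = (17143 + 15/7) + 2366 = 120016/7 + 2366 = 136578/7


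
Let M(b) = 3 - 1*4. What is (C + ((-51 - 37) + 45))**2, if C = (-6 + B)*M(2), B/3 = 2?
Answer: 1849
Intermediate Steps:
M(b) = -1 (M(b) = 3 - 4 = -1)
B = 6 (B = 3*2 = 6)
C = 0 (C = (-6 + 6)*(-1) = 0*(-1) = 0)
(C + ((-51 - 37) + 45))**2 = (0 + ((-51 - 37) + 45))**2 = (0 + (-88 + 45))**2 = (0 - 43)**2 = (-43)**2 = 1849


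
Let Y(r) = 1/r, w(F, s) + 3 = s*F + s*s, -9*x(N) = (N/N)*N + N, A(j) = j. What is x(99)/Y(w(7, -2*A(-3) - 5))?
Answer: -110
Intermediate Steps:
x(N) = -2*N/9 (x(N) = -((N/N)*N + N)/9 = -(1*N + N)/9 = -(N + N)/9 = -2*N/9)
w(F, s) = -3 + s² + F*s (w(F, s) = -3 + (s*F + s*s) = -3 + (F*s + s²) = -3 + (s² + F*s) = -3 + s² + F*s)
x(99)/Y(w(7, -2*A(-3) - 5)) = (-2/9*99)/(1/(-3 + (-2*(-3) - 5)² + 7*(-2*(-3) - 5))) = -(-66 + 22*(6 - 5)² + 154*(6 - 5)) = -22/(1/(-3 + 1² + 7*1)) = -22/(1/(-3 + 1 + 7)) = -22/(1/5) = -22/⅕ = -22*5 = -110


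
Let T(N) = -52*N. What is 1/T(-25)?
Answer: 1/1300 ≈ 0.00076923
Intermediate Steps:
1/T(-25) = 1/(-52*(-25)) = 1/1300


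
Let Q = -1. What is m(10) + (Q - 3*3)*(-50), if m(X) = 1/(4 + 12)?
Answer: 8001/16 ≈ 500.06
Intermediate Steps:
m(X) = 1/16
m(10) + (Q - 3*3)*(-50) = 1/16 + (-1 - 3*3)*(-50) = 1/16 + (-1 - 9)*(-50) = 1/16 - 10*(-50) = 1/16 + 500 = 8001/16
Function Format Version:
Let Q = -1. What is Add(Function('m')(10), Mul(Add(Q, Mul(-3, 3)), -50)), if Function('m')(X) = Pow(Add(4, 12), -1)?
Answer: Rational(8001, 16) ≈ 500.06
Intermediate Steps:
Function('m')(X) = Rational(1, 16) (Function('m')(X) = Pow(16, -1) = Rational(1, 16))
Add(Function('m')(10), Mul(Add(Q, Mul(-3, 3)), -50)) = Add(Rational(1, 16), Mul(Add(-1, Mul(-3, 3)), -50)) = Add(Rational(1, 16), Mul(Add(-1, -9), -50)) = Add(Rational(1, 16), Mul(-10, -50)) = Add(Rational(1, 16), 500) = Rational(8001, 16)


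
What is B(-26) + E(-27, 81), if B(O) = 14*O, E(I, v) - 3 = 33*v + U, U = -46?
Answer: 2266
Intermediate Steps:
E(I, v) = -43 + 33*v (E(I, v) = 3 + (33*v - 46) = 3 + (-46 + 33*v) = -43 + 33*v)
B(-26) + E(-27, 81) = 14*(-26) + (-43 + 33*81) = -364 + (-43 + 2673) = -364 + 2630 = 2266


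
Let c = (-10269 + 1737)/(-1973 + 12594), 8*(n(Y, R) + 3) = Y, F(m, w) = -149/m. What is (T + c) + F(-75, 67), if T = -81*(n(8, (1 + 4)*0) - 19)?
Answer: 1355916704/796575 ≈ 1702.2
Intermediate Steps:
n(Y, R) = -3 + Y/8
c = -8532/10621 ≈ -0.80331
T = 1701 (T = -81*((-3 + (1/8)*8) - 19) = -81*((-3 + 1) - 19) = -81*(-2 - 19) = -81*(-21) = 1701)
(T + c) + F(-75, 67) = (1701 - 8532/10621) - 149/(-75) = 18057789/10621 - 149*(-1/75) = 18057789/10621 + 149/75 = 1355916704/796575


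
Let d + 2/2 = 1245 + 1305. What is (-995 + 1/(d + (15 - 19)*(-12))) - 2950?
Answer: -10245164/2597 ≈ -3945.0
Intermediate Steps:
d = 2549 (d = -1 + (1245 + 1305) = -1 + 2550 = 2549)
(-995 + 1/(d + (15 - 19)*(-12))) - 2950 = (-995 + 1/(2549 + (15 - 19)*(-12))) - 2950 = (-995 + 1/(2549 - 4*(-12))) - 2950 = (-995 + 1/(2549 + 48)) - 2950 = (-995 + 1/2597) - 2950 = -2584014/2597 - 2950 = -10245164/2597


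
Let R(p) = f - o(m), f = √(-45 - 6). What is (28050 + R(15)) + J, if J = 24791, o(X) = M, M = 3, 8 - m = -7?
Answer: 52838 + I*√51 ≈ 52838.0 + 7.1414*I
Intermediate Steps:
m = 15 (m = 8 - 1*(-7) = 8 + 7 = 15)
o(X) = 3
f = I*√51 (f = √(-51) = I*√51 ≈ 7.1414*I)
R(p) = -3 + I*√51 (R(p) = I*√51 - 1*3 = I*√51 - 3 = -3 + I*√51)
(28050 + R(15)) + J = (28050 + (-3 + I*√51)) + 24791 = (28047 + I*√51) + 24791 = 52838 + I*√51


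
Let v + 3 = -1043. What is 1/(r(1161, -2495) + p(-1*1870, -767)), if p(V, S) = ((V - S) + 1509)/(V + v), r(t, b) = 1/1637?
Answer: -2386746/330853 ≈ -7.2139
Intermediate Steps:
r(t, b) = 1/1637
v = -1046 (v = -3 - 1043 = -1046)
p(V, S) = (1509 + V - S)/(-1046 + V) (p(V, S) = ((V - S) + 1509)/(V - 1046) = (1509 + V - S)/(-1046 + V))
1/(r(1161, -2495) + p(-1*1870, -767)) = 1/(1/1637 + (1509 - 1*1870 - 1*(-767))/(-1046 - 1*1870)) = 1/(1/1637 + (1509 - 1870 + 767)/(-1046 - 1870)) = 1/(1/1637 + 406/(-2916)) = 1/(1/1637 - 1/2916*406) = 1/(1/1637 - 203/1458) = 1/(-330853/2386746) = -2386746/330853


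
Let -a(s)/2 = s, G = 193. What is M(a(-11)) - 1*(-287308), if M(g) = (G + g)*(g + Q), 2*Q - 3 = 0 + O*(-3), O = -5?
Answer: 293973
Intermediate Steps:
a(s) = -2*s
Q = 9 (Q = 3/2 + (0 - 5*(-3))/2 = 3/2 + (0 + 15)/2 = 3/2 + (½)*15 = 3/2 + 15/2 = 9)
M(g) = (9 + g)*(193 + g) (M(g) = (193 + g)*(g + 9) = (193 + g)*(9 + g) = (9 + g)*(193 + g))
M(a(-11)) - 1*(-287308) = (1737 + (-2*(-11))² + 202*(-2*(-11))) - 1*(-287308) = (1737 + 22² + 202*22) + 287308 = (1737 + 484 + 4444) + 287308 = 6665 + 287308 = 293973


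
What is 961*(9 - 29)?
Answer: -19220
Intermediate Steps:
961*(9 - 29) = 961*(-20) = -19220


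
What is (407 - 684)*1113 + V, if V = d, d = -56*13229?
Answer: -1049125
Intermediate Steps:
d = -740824
V = -740824
(407 - 684)*1113 + V = (407 - 684)*1113 - 740824 = -277*1113 - 740824 = -308301 - 740824 = -1049125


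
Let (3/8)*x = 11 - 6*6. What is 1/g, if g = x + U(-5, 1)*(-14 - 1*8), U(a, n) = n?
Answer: -3/266 ≈ -0.011278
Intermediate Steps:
x = -200/3 (x = 8*(11 - 6*6)/3 = 8*(11 - 1*36)/3 = 8*(11 - 36)/3 = (8/3)*(-25) = -200/3 ≈ -66.667)
g = -266/3 (g = -200/3 + 1*(-14 - 1*8) = -200/3 + 1*(-14 - 8) = -200/3 + 1*(-22) = -200/3 - 22 = -266/3 ≈ -88.667)
1/g = 1/(-266/3) = -3/266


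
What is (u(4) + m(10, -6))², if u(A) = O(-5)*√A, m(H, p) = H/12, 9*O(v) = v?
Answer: 25/324 ≈ 0.077160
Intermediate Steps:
O(v) = v/9
m(H, p) = H/12 (m(H, p) = H*(1/12) = H/12)
u(A) = -5*√A/9 (u(A) = ((⅑)*(-5))*√A = -5*√A/9)
(u(4) + m(10, -6))² = (-5*√4/9 + (1/12)*10)² = (-5/9*2 + ⅚)² = (-10/9 + ⅚)² = (-5/18)² = 25/324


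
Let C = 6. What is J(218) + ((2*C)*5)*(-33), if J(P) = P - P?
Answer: -1980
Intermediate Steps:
J(P) = 0
J(218) + ((2*C)*5)*(-33) = 0 + ((2*6)*5)*(-33) = 0 + (12*5)*(-33) = 0 + 60*(-33) = 0 - 1980 = -1980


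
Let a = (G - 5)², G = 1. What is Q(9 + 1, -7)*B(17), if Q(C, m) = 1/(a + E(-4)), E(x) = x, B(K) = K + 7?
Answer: 2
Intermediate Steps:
B(K) = 7 + K
a = 16 (a = (1 - 5)² = (-4)² = 16)
Q(C, m) = 1/12 (Q(C, m) = 1/(16 - 4) = 1/12)
Q(9 + 1, -7)*B(17) = (7 + 17)/12 = (1/12)*24 = 2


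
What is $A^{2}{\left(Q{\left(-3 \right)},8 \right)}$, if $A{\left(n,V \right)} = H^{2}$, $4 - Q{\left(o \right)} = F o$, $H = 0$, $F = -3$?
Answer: $0$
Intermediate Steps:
$Q{\left(o \right)} = 4 + 3 o$ ($Q{\left(o \right)} = 4 - - 3 o = 4 + 3 o$)
$A{\left(n,V \right)} = 0$ ($A{\left(n,V \right)} = 0^{2} = 0$)
$A^{2}{\left(Q{\left(-3 \right)},8 \right)} = 0^{2} = 0$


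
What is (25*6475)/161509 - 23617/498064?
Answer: 76809751947/80441818576 ≈ 0.95485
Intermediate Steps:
(25*6475)/161509 - 23617/498064 = 161875*(1/161509) - 23617*1/498064 = 161875/161509 - 23617/498064 = 76809751947/80441818576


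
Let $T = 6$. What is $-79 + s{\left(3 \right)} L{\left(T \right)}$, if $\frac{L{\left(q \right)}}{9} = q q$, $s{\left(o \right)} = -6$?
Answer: $-2023$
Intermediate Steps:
$L{\left(q \right)} = 9 q^{2}$ ($L{\left(q \right)} = 9 q q = 9 q^{2}$)
$-79 + s{\left(3 \right)} L{\left(T \right)} = -79 - 6 \cdot 9 \cdot 6^{2} = -79 - 6 \cdot 9 \cdot 36 = -79 - 1944 = -2023$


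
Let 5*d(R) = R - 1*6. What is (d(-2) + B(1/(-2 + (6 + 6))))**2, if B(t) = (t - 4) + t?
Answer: 729/25 ≈ 29.160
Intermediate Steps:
d(R) = -6/5 + R/5 (d(R) = (R - 1*6)/5 = (R - 6)/5 = (-6 + R)/5 = -6/5 + R/5)
B(t) = -4 + 2*t (B(t) = (-4 + t) + t = -4 + 2*t)
(d(-2) + B(1/(-2 + (6 + 6))))**2 = ((-6/5 + (1/5)*(-2)) + (-4 + 2/(-2 + (6 + 6))))**2 = ((-6/5 - 2/5) + (-4 + 2/(-2 + 12)))**2 = (-8/5 + (-4 + 2/10))**2 = (-8/5 + (-4 + 2*(1/10)))**2 = (-8/5 + (-4 + 1/5))**2 = (-8/5 - 19/5)**2 = (-27/5)**2 = 729/25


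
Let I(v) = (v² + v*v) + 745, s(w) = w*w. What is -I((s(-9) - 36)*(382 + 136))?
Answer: -1086712945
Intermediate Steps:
s(w) = w²
I(v) = 745 + 2*v² (I(v) = (v² + v²) + 745 = 2*v² + 745 = 745 + 2*v²)
-I((s(-9) - 36)*(382 + 136)) = -(745 + 2*(((-9)² - 36)*(382 + 136))²) = -(745 + 2*((81 - 36)*518)²) = -(745 + 2*(45*518)²) = -(745 + 2*23310²) = -(745 + 2*543356100) = -(745 + 1086712200) = -1*1086712945 = -1086712945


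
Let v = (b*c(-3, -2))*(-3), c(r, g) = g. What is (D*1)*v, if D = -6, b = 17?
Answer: -612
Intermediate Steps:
v = 102 (v = (17*(-2))*(-3) = -34*(-3) = 102)
(D*1)*v = -6*1*102 = -6*102 = -612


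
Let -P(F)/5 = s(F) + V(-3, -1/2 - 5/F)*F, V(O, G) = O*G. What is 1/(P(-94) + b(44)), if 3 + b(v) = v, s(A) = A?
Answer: 1/1141 ≈ 0.00087642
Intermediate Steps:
V(O, G) = G*O
P(F) = -5*F - 5*F*(3/2 + 15/F) (P(F) = -5*(F + ((-1/2 - 5/F)*(-3))*F) = -5*(F + ((-1*½ - 5/F)*(-3))*F) = -5*(F + ((-½ - 5/F)*(-3))*F) = -5*(F + (3/2 + 15/F)*F) = -5*(F + F*(3/2 + 15/F)) = -5*F - 5*F*(3/2 + 15/F))
b(v) = -3 + v
1/(P(-94) + b(44)) = 1/((-75 - 25/2*(-94)) + (-3 + 44)) = 1/((-75 + 1175) + 41) = 1/(1100 + 41) = 1/1141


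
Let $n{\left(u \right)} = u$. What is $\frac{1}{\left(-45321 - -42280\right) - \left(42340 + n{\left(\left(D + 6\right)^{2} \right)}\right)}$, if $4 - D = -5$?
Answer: $- \frac{1}{45606} \approx -2.1927 \cdot 10^{-5}$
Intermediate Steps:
$D = 9$ ($D = 4 - -5 = 4 + 5 = 9$)
$\frac{1}{\left(-45321 - -42280\right) - \left(42340 + n{\left(\left(D + 6\right)^{2} \right)}\right)} = \frac{1}{\left(-45321 - -42280\right) - \left(42340 + \left(9 + 6\right)^{2}\right)} = \frac{1}{\left(-45321 + 42280\right) - 42565} = \frac{1}{-3041 - 42565} = \frac{1}{-45606} = - \frac{1}{45606}$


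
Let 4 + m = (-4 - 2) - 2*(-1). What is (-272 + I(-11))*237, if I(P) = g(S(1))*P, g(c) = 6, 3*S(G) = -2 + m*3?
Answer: -80106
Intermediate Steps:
m = -8 (m = -4 + ((-4 - 2) - 2*(-1)) = -4 + (-6 + 2) = -4 - 4 = -8)
S(G) = -26/3 (S(G) = (-2 - 8*3)/3 = (-2 - 24)/3 = (⅓)*(-26) = -26/3)
I(P) = 6*P
(-272 + I(-11))*237 = (-272 + 6*(-11))*237 = (-272 - 66)*237 = -338*237 = -80106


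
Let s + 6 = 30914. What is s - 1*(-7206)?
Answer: 38114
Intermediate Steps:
s = 30908 (s = -6 + 30914 = 30908)
s - 1*(-7206) = 30908 - 1*(-7206) = 30908 + 7206 = 38114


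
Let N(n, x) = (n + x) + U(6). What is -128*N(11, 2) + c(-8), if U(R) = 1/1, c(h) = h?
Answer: -1800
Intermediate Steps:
U(R) = 1
N(n, x) = 1 + n + x (N(n, x) = (n + x) + 1 = 1 + n + x)
-128*N(11, 2) + c(-8) = -128*(1 + 11 + 2) - 8 = -128*14 - 8 = -1792 - 8 = -1800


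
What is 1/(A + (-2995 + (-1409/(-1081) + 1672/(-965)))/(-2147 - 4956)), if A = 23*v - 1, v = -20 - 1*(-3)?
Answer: -7409600995/2901438863118 ≈ -0.0025538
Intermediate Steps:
v = -17 (v = -20 + 3 = -17)
A = -392 (A = 23*(-17) - 1 = -391 - 1 = -392)
1/(A + (-2995 + (-1409/(-1081) + 1672/(-965)))/(-2147 - 4956)) = 1/(-392 + (-2995 + (-1409/(-1081) + 1672/(-965)))/(-2147 - 4956)) = 1/(-392 + (-2995 + (-1409*(-1/1081) + 1672*(-1/965)))/(-7103)) = 1/(-392 + (-2995 + (1409/1081 - 1672/965))*(-1/7103)) = 1/(-392 + (-2995 - 447747/1043165)*(-1/7103)) = 1/(-392 - 3124726922/1043165*(-1/7103)) = 1/(-392 + 3124726922/7409600995) = 1/(-2901438863118/7409600995) = -7409600995/2901438863118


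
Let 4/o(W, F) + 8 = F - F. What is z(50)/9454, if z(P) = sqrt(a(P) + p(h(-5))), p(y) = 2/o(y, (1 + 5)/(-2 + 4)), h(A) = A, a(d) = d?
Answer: sqrt(46)/9454 ≈ 0.00071740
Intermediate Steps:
o(W, F) = -1/2 (o(W, F) = 4/(-8 + (F - F)) = 4/(-8 + 0) = 4/(-8) = 4*(-1/8) = -1/2)
p(y) = -4 (p(y) = 2/(-1/2) = 2*(-2) = -4)
z(P) = sqrt(-4 + P) (z(P) = sqrt(P - 4) = sqrt(-4 + P))
z(50)/9454 = sqrt(-4 + 50)/9454 = sqrt(46)*(1/9454) = sqrt(46)/9454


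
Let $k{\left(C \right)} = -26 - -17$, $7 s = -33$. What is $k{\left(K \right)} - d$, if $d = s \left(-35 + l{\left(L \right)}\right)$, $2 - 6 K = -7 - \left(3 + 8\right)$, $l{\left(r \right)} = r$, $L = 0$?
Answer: $-174$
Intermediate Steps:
$s = - \frac{33}{7}$ ($s = \frac{1}{7} \left(-33\right) = - \frac{33}{7} \approx -4.7143$)
$K = \frac{10}{3}$ ($K = \frac{1}{3} - \frac{-7 - \left(3 + 8\right)}{6} = \frac{1}{3} - \frac{-7 - 11}{6} = \frac{1}{3} - -3 = \frac{1}{3} + 3 = \frac{10}{3} \approx 3.3333$)
$k{\left(C \right)} = -9$ ($k{\left(C \right)} = -26 + 17 = -9$)
$d = 165$ ($d = - \frac{33 \left(-35 + 0\right)}{7} = \left(- \frac{33}{7}\right) \left(-35\right) = 165$)
$k{\left(K \right)} - d = -9 - 165 = -174$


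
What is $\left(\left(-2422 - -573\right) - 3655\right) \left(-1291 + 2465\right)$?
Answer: $-6461696$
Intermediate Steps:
$\left(\left(-2422 - -573\right) - 3655\right) \left(-1291 + 2465\right) = \left(\left(-2422 + 573\right) - 3655\right) 1174 = \left(-1849 - 3655\right) 1174 = \left(-5504\right) 1174 = -6461696$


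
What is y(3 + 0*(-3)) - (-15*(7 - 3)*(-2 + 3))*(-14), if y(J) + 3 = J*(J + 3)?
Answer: -825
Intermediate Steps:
y(J) = -3 + J*(3 + J) (y(J) = -3 + J*(J + 3) = -3 + J*(3 + J))
y(3 + 0*(-3)) - (-15*(7 - 3)*(-2 + 3))*(-14) = (-3 + (3 + 0*(-3))**2 + 3*(3 + 0*(-3))) - (-15*(7 - 3)*(-2 + 3))*(-14) = (-3 + (3 + 0)**2 + 3*(3 + 0)) - (-60)*(-14) = (-3 + 3**2 + 3*3) - (-15*4)*(-14) = (-3 + 9 + 9) - (-60)*(-14) = 15 - 1*840 = 15 - 840 = -825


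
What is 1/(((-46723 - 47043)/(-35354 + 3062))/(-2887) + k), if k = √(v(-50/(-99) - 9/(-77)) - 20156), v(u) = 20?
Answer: -2185380814266/43751874701621840233 - 4345637137408008*I*√5034/43751874701621840233 ≈ -4.9949e-8 - 0.0070471*I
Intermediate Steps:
k = 2*I*√5034 (k = √(20 - 20156) = √(-20136) = 2*I*√5034 ≈ 141.9*I)
1/(((-46723 - 47043)/(-35354 + 3062))/(-2887) + k) = 1/(((-46723 - 47043)/(-35354 + 3062))/(-2887) + 2*I*√5034) = 1/(-93766/(-32292)*(-1/2887) + 2*I*√5034) = 1/(-93766*(-1/32292)*(-1/2887) + 2*I*√5034) = 1/((46883/16146)*(-1/2887) + 2*I*√5034) = 1/(-46883/46613502 + 2*I*√5034)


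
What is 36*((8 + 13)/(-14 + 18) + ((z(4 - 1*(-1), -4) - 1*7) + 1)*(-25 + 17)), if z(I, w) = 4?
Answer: 765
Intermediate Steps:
36*((8 + 13)/(-14 + 18) + ((z(4 - 1*(-1), -4) - 1*7) + 1)*(-25 + 17)) = 36*((8 + 13)/(-14 + 18) + ((4 - 1*7) + 1)*(-25 + 17)) = 36*(21/4 + ((4 - 7) + 1)*(-8)) = 36*(21*(¼) + (-3 + 1)*(-8)) = 36*(21/4 - 2*(-8)) = 36*(21/4 + 16) = 36*(85/4) = 765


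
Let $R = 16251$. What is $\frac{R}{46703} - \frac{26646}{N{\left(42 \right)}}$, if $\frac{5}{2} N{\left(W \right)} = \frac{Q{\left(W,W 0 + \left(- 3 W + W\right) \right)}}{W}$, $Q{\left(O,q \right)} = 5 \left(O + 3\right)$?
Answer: $- \frac{2903631067}{233515} \approx -12434.0$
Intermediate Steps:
$Q{\left(O,q \right)} = 15 + 5 O$ ($Q{\left(O,q \right)} = 5 \left(3 + O\right) = 15 + 5 O$)
$N{\left(W \right)} = \frac{2 \left(15 + 5 W\right)}{5 W}$ ($N{\left(W \right)} = \frac{2 \frac{15 + 5 W}{W}}{5} = \frac{2 \left(15 + 5 W\right)}{5 W}$)
$\frac{R}{46703} - \frac{26646}{N{\left(42 \right)}} = \frac{16251}{46703} - \frac{26646}{2 + \frac{6}{42}} = 16251 \cdot \frac{1}{46703} - \frac{26646}{2 + 6 \cdot \frac{1}{42}} = \frac{16251}{46703} - \frac{26646}{2 + \frac{1}{7}} = \frac{16251}{46703} - \frac{26646}{\frac{15}{7}} = \frac{16251}{46703} - \frac{62174}{5} = - \frac{2903631067}{233515}$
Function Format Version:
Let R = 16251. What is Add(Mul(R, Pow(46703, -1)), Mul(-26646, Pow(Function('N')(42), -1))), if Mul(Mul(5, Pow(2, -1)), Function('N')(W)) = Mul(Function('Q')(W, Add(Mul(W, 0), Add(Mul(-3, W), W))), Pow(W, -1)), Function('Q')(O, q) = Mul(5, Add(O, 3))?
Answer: Rational(-2903631067, 233515) ≈ -12434.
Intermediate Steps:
Function('Q')(O, q) = Add(15, Mul(5, O)) (Function('Q')(O, q) = Mul(5, Add(3, O)) = Add(15, Mul(5, O)))
Function('N')(W) = Mul(Rational(2, 5), Pow(W, -1), Add(15, Mul(5, W))) (Function('N')(W) = Mul(Rational(2, 5), Mul(Add(15, Mul(5, W)), Pow(W, -1))) = Mul(Rational(2, 5), Mul(Pow(W, -1), Add(15, Mul(5, W)))) = Mul(Rational(2, 5), Pow(W, -1), Add(15, Mul(5, W))))
Add(Mul(R, Pow(46703, -1)), Mul(-26646, Pow(Function('N')(42), -1))) = Add(Mul(16251, Pow(46703, -1)), Mul(-26646, Pow(Add(2, Mul(6, Pow(42, -1))), -1))) = Add(Mul(16251, Rational(1, 46703)), Mul(-26646, Pow(Add(2, Mul(6, Rational(1, 42))), -1))) = Add(Rational(16251, 46703), Mul(-26646, Pow(Add(2, Rational(1, 7)), -1))) = Add(Rational(16251, 46703), Mul(-26646, Pow(Rational(15, 7), -1))) = Add(Rational(16251, 46703), Mul(-26646, Rational(7, 15))) = Add(Rational(16251, 46703), Rational(-62174, 5)) = Rational(-2903631067, 233515)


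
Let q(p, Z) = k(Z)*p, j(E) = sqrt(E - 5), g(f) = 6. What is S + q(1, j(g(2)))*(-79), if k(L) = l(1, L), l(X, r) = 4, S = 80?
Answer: -236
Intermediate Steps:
k(L) = 4
j(E) = sqrt(-5 + E)
q(p, Z) = 4*p
S + q(1, j(g(2)))*(-79) = 80 + (4*1)*(-79) = 80 + 4*(-79) = 80 - 316 = -236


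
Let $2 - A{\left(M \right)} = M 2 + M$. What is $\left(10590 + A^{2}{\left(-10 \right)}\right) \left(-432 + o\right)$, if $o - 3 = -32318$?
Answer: $-380323658$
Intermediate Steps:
$A{\left(M \right)} = 2 - 3 M$ ($A{\left(M \right)} = 2 - \left(M 2 + M\right) = 2 - \left(2 M + M\right) = 2 - 3 M$)
$o = -32315$ ($o = 3 - 32318 = -32315$)
$\left(10590 + A^{2}{\left(-10 \right)}\right) \left(-432 + o\right) = \left(10590 + \left(2 - -30\right)^{2}\right) \left(-432 - 32315\right) = \left(10590 + \left(2 + 30\right)^{2}\right) \left(-32747\right) = \left(10590 + 32^{2}\right) \left(-32747\right) = \left(10590 + 1024\right) \left(-32747\right) = 11614 \left(-32747\right) = -380323658$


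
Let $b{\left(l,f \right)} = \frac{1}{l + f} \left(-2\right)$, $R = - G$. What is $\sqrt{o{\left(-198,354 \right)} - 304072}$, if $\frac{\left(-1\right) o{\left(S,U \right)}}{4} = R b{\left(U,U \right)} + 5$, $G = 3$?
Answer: $\frac{i \sqrt{1058544370}}{59} \approx 551.45 i$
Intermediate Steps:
$R = -3$ ($R = \left(-1\right) 3 = -3$)
$b{\left(l,f \right)} = - \frac{2}{f + l}$ ($b{\left(l,f \right)} = \frac{1}{f + l} \left(-2\right) = - \frac{2}{f + l}$)
$o{\left(S,U \right)} = -20 - \frac{12}{U}$ ($o{\left(S,U \right)} = - 4 \left(- 3 \left(- \frac{2}{U + U}\right) + 5\right) = - 4 \left(- 3 \left(- \frac{2}{2 U}\right) + 5\right) = - 4 \left(- 3 \left(- 2 \frac{1}{2 U}\right) + 5\right) = - 4 \left(- 3 \left(- \frac{1}{U}\right) + 5\right) = - 4 \left(\frac{3}{U} + 5\right) = - 4 \left(5 + \frac{3}{U}\right) = -20 - \frac{12}{U}$)
$\sqrt{o{\left(-198,354 \right)} - 304072} = \sqrt{\left(-20 - \frac{12}{354}\right) - 304072} = \sqrt{\left(-20 - \frac{2}{59}\right) - 304072} = \sqrt{- \frac{1182}{59} - 304072} = \sqrt{- \frac{17941430}{59}} = \frac{i \sqrt{1058544370}}{59}$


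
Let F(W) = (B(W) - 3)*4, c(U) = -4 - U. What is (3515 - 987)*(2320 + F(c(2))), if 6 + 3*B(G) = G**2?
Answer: 5935744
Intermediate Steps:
B(G) = -2 + G**2/3
F(W) = -20 + 4*W**2/3 (F(W) = ((-2 + W**2/3) - 3)*4 = (-5 + W**2/3)*4 = -20 + 4*W**2/3)
(3515 - 987)*(2320 + F(c(2))) = (3515 - 987)*(2320 + (-20 + 4*(-4 - 1*2)**2/3)) = 2528*(2320 + (-20 + 4*(-4 - 2)**2/3)) = 2528*(2320 + (-20 + (4/3)*(-6)**2)) = 2528*(2320 + (-20 + (4/3)*36)) = 2528*(2320 + (-20 + 48)) = 2528*(2320 + 28) = 2528*2348 = 5935744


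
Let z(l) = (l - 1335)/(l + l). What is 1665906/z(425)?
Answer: -141602010/91 ≈ -1.5561e+6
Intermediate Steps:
z(l) = (-1335 + l)/(2*l) (z(l) = (-1335 + l)/((2*l)) = (-1335 + l)*(1/(2*l)) = (-1335 + l)/(2*l))
1665906/z(425) = 1665906/(((½)*(-1335 + 425)/425)) = 1665906/(((½)*(1/425)*(-910))) = 1665906/(-91/85) = 1665906*(-85/91) = -141602010/91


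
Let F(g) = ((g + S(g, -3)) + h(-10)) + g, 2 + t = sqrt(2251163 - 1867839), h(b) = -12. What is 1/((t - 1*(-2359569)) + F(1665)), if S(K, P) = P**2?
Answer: 1181447/2791633835956 - sqrt(95831)/2791633835956 ≈ 4.2310e-7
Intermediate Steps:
t = -2 + 2*sqrt(95831) (t = -2 + sqrt(2251163 - 1867839) = -2 + sqrt(383324) = -2 + 2*sqrt(95831) ≈ 617.13)
F(g) = -3 + 2*g (F(g) = ((g + (-3)**2) - 12) + g = ((g + 9) - 12) + g = ((9 + g) - 12) + g = (-3 + g) + g = -3 + 2*g)
1/((t - 1*(-2359569)) + F(1665)) = 1/(((-2 + 2*sqrt(95831)) - 1*(-2359569)) + (-3 + 2*1665)) = 1/(((-2 + 2*sqrt(95831)) + 2359569) + (-3 + 3330)) = 1/((2359567 + 2*sqrt(95831)) + 3327) = 1/(2362894 + 2*sqrt(95831))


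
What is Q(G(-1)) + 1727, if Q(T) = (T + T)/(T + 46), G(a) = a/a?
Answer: 81171/47 ≈ 1727.0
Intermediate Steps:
G(a) = 1
Q(T) = 2*T/(46 + T) (Q(T) = (2*T)/(46 + T) = 2*T/(46 + T))
Q(G(-1)) + 1727 = 2*1/(46 + 1) + 1727 = 2*1/47 + 1727 = 2*1*(1/47) + 1727 = 2/47 + 1727 = 81171/47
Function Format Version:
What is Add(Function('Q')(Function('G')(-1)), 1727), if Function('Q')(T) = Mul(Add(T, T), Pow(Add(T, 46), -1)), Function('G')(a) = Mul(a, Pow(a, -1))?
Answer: Rational(81171, 47) ≈ 1727.0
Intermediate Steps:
Function('G')(a) = 1
Function('Q')(T) = Mul(2, T, Pow(Add(46, T), -1)) (Function('Q')(T) = Mul(Mul(2, T), Pow(Add(46, T), -1)) = Mul(2, T, Pow(Add(46, T), -1)))
Add(Function('Q')(Function('G')(-1)), 1727) = Add(Mul(2, 1, Pow(Add(46, 1), -1)), 1727) = Add(Mul(2, 1, Pow(47, -1)), 1727) = Add(Mul(2, 1, Rational(1, 47)), 1727) = Add(Rational(2, 47), 1727) = Rational(81171, 47)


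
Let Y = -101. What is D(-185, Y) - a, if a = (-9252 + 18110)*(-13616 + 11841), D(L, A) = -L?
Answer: 15723135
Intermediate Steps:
a = -15722950 (a = 8858*(-1775) = -15722950)
D(-185, Y) - a = -1*(-185) - 1*(-15722950) = 185 + 15722950 = 15723135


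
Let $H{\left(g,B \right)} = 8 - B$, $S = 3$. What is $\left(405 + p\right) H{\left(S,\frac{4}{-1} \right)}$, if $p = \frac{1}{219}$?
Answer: $\frac{354784}{73} \approx 4860.1$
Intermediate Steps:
$p = \frac{1}{219} \approx 0.0045662$
$\left(405 + p\right) H{\left(S,\frac{4}{-1} \right)} = \left(405 + \frac{1}{219}\right) \left(8 - \frac{4}{-1}\right) = \frac{88696 \left(8 - 4 \left(-1\right)\right)}{219} = \frac{88696 \left(8 - -4\right)}{219} = \frac{88696 \left(8 + 4\right)}{219} = \frac{88696}{219} \cdot 12 = \frac{354784}{73}$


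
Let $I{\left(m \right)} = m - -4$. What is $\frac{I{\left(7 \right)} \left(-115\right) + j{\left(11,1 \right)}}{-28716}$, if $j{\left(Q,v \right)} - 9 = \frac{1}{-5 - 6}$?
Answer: $\frac{13817}{315876} \approx 0.043742$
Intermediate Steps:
$j{\left(Q,v \right)} = \frac{98}{11}$ ($j{\left(Q,v \right)} = 9 + \frac{1}{-5 - 6} = 9 + \frac{1}{-11} = 9 - \frac{1}{11} = \frac{98}{11}$)
$I{\left(m \right)} = 4 + m$ ($I{\left(m \right)} = m + 4 = 4 + m$)
$\frac{I{\left(7 \right)} \left(-115\right) + j{\left(11,1 \right)}}{-28716} = \frac{\left(4 + 7\right) \left(-115\right) + \frac{98}{11}}{-28716} = \left(11 \left(-115\right) + \frac{98}{11}\right) \left(- \frac{1}{28716}\right) = \left(-1265 + \frac{98}{11}\right) \left(- \frac{1}{28716}\right) = \left(- \frac{13817}{11}\right) \left(- \frac{1}{28716}\right) = \frac{13817}{315876}$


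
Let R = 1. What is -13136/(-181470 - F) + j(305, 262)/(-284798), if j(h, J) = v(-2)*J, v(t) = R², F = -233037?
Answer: -1877308541/7343089233 ≈ -0.25566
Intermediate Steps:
v(t) = 1 (v(t) = 1² = 1)
j(h, J) = J (j(h, J) = 1*J = J)
-13136/(-181470 - F) + j(305, 262)/(-284798) = -13136/(-181470 - 1*(-233037)) + 262/(-284798) = -13136/(-181470 + 233037) + 262*(-1/284798) = -13136/51567 - 131/142399 = -1877308541/7343089233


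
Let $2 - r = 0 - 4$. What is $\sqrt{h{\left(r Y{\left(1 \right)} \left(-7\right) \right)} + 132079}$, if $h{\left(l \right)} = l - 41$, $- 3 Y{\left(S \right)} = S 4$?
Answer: $\sqrt{132094} \approx 363.45$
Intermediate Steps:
$Y{\left(S \right)} = - \frac{4 S}{3}$ ($Y{\left(S \right)} = - \frac{S 4}{3} = - \frac{4 S}{3}$)
$r = 6$ ($r = 2 - \left(0 - 4\right) = 2 - -4 = 2 + 4 = 6$)
$h{\left(l \right)} = -41 + l$ ($h{\left(l \right)} = l - 41 = -41 + l$)
$\sqrt{h{\left(r Y{\left(1 \right)} \left(-7\right) \right)} + 132079} = \sqrt{\left(-41 + 6 \left(\left(- \frac{4}{3}\right) 1\right) \left(-7\right)\right) + 132079} = \sqrt{\left(-41 + 6 \left(- \frac{4}{3}\right) \left(-7\right)\right) + 132079} = \sqrt{\left(-41 - -56\right) + 132079} = \sqrt{\left(-41 + 56\right) + 132079} = \sqrt{15 + 132079} = \sqrt{132094}$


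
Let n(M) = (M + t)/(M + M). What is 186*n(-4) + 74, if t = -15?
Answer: 2063/4 ≈ 515.75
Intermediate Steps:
n(M) = (-15 + M)/(2*M) (n(M) = (M - 15)/(M + M) = (-15 + M)/((2*M)) = (-15 + M)*(1/(2*M)) = (-15 + M)/(2*M))
186*n(-4) + 74 = 186*((½)*(-15 - 4)/(-4)) + 74 = 186*((½)*(-¼)*(-19)) + 74 = 186*(19/8) + 74 = 1767/4 + 74 = 2063/4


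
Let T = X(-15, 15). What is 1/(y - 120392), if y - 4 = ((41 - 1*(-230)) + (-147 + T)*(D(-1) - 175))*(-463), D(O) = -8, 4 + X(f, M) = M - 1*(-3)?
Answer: -1/11514818 ≈ -8.6845e-8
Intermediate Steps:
X(f, M) = -1 + M (X(f, M) = -4 + (M - 1*(-3)) = -4 + (M + 3) = -4 + (3 + M) = -1 + M)
T = 14 (T = -1 + 15 = 14)
y = -11394426 (y = 4 + ((41 - 1*(-230)) + (-147 + 14)*(-8 - 175))*(-463) = 4 + ((41 + 230) - 133*(-183))*(-463) = 4 + (271 + 24339)*(-463) = 4 + 24610*(-463) = 4 - 11394430 = -11394426)
1/(y - 120392) = 1/(-11394426 - 120392) = 1/(-11514818) = -1/11514818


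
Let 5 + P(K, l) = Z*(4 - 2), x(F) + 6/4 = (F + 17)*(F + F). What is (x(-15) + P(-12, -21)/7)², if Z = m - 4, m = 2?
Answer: 772641/196 ≈ 3942.0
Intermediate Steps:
x(F) = -3/2 + 2*F*(17 + F) (x(F) = -3/2 + (F + 17)*(F + F) = -3/2 + (17 + F)*(2*F) = -3/2 + 2*F*(17 + F))
Z = -2 (Z = 2 - 4 = -2)
P(K, l) = -9 (P(K, l) = -5 - 2*(4 - 2) = -5 - 2*2 = -5 - 4 = -9)
(x(-15) + P(-12, -21)/7)² = ((-3/2 + 2*(-15)² + 34*(-15)) - 9/7)² = ((-3/2 + 2*225 - 510) - 9*⅐)² = ((-3/2 + 450 - 510) - 9/7)² = (-123/2 - 9/7)² = (-879/14)² = 772641/196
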